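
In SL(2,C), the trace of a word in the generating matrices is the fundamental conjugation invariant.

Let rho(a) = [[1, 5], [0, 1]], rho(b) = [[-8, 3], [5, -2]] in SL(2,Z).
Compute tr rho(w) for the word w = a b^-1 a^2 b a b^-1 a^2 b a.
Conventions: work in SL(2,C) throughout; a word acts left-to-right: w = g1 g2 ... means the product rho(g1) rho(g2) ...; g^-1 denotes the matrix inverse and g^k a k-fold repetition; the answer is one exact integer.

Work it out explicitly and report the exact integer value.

rho(a) = [[1, 5], [0, 1]]
... * rho(b^-1) = [[-2, -3], [-5, -8]]  ->  [[-27, -43], [-5, -8]]
... * rho(a) = [[1, 5], [0, 1]]  ->  [[-27, -178], [-5, -33]]
... * rho(a) = [[1, 5], [0, 1]]  ->  [[-27, -313], [-5, -58]]
... * rho(b) = [[-8, 3], [5, -2]]  ->  [[-1349, 545], [-250, 101]]
... * rho(a) = [[1, 5], [0, 1]]  ->  [[-1349, -6200], [-250, -1149]]
... * rho(b^-1) = [[-2, -3], [-5, -8]]  ->  [[33698, 53647], [6245, 9942]]
... * rho(a) = [[1, 5], [0, 1]]  ->  [[33698, 222137], [6245, 41167]]
... * rho(a) = [[1, 5], [0, 1]]  ->  [[33698, 390627], [6245, 72392]]
... * rho(b) = [[-8, 3], [5, -2]]  ->  [[1683551, -680160], [312000, -126049]]
... * rho(a) = [[1, 5], [0, 1]]  ->  [[1683551, 7737595], [312000, 1433951]]
tr = 1683551 + 1433951 = 3117502

3117502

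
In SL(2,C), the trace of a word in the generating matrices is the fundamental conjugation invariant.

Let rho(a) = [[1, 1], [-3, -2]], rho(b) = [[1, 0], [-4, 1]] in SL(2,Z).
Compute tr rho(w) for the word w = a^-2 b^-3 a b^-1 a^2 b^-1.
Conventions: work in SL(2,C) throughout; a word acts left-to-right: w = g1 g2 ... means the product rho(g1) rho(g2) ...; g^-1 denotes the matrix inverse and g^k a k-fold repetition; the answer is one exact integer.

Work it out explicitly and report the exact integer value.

-157

rho(a^-1) = [[-2, -1], [3, 1]]
... * rho(a^-1) = [[-2, -1], [3, 1]]  ->  [[1, 1], [-3, -2]]
... * rho(b^-1) = [[1, 0], [4, 1]]  ->  [[5, 1], [-11, -2]]
... * rho(b^-1) = [[1, 0], [4, 1]]  ->  [[9, 1], [-19, -2]]
... * rho(b^-1) = [[1, 0], [4, 1]]  ->  [[13, 1], [-27, -2]]
... * rho(a) = [[1, 1], [-3, -2]]  ->  [[10, 11], [-21, -23]]
... * rho(b^-1) = [[1, 0], [4, 1]]  ->  [[54, 11], [-113, -23]]
... * rho(a) = [[1, 1], [-3, -2]]  ->  [[21, 32], [-44, -67]]
... * rho(a) = [[1, 1], [-3, -2]]  ->  [[-75, -43], [157, 90]]
... * rho(b^-1) = [[1, 0], [4, 1]]  ->  [[-247, -43], [517, 90]]
tr = -247 + 90 = -157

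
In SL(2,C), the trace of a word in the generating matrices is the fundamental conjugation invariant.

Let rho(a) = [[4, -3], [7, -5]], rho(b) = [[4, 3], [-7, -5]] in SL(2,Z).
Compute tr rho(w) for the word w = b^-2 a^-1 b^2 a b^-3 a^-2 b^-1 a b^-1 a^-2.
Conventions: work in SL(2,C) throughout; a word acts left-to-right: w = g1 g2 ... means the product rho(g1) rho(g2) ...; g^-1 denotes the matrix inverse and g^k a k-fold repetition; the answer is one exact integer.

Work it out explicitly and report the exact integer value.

-46308025

rho(b^-1) = [[-5, -3], [7, 4]]
... * rho(b^-1) = [[-5, -3], [7, 4]]  ->  [[4, 3], [-7, -5]]
... * rho(a^-1) = [[-5, 3], [-7, 4]]  ->  [[-41, 24], [70, -41]]
... * rho(b) = [[4, 3], [-7, -5]]  ->  [[-332, -243], [567, 415]]
... * rho(b) = [[4, 3], [-7, -5]]  ->  [[373, 219], [-637, -374]]
... * rho(a) = [[4, -3], [7, -5]]  ->  [[3025, -2214], [-5166, 3781]]
... * rho(b^-1) = [[-5, -3], [7, 4]]  ->  [[-30623, -17931], [52297, 30622]]
... * rho(b^-1) = [[-5, -3], [7, 4]]  ->  [[27598, 20145], [-47131, -34403]]
... * rho(b^-1) = [[-5, -3], [7, 4]]  ->  [[3025, -2214], [-5166, 3781]]
... * rho(a^-1) = [[-5, 3], [-7, 4]]  ->  [[373, 219], [-637, -374]]
... * rho(a^-1) = [[-5, 3], [-7, 4]]  ->  [[-3398, 1995], [5803, -3407]]
... * rho(b^-1) = [[-5, -3], [7, 4]]  ->  [[30955, 18174], [-52864, -31037]]
... * rho(a) = [[4, -3], [7, -5]]  ->  [[251038, -183735], [-428715, 313777]]
... * rho(b^-1) = [[-5, -3], [7, 4]]  ->  [[-2541335, -1488054], [4340014, 2541253]]
... * rho(a^-1) = [[-5, 3], [-7, 4]]  ->  [[23123053, -13576221], [-39488841, 23185054]]
... * rho(a^-1) = [[-5, 3], [-7, 4]]  ->  [[-20581718, 15064275], [35148827, -25726307]]
tr = -20581718 + -25726307 = -46308025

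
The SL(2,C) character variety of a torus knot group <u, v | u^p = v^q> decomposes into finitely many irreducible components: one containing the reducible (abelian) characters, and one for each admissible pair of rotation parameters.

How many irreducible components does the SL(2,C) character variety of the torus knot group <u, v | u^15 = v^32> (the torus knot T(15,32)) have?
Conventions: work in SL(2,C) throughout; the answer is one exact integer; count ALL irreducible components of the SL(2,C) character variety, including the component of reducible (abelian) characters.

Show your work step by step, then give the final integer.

For T(15,32): irreducibility forces the central element u^15 = v^32 to one of +I, -I.
So on each irreducible component the traces are pinned: tr(u) = 2*cos(pi*alpha/15) with 1 <= alpha <= 14, tr(v) = 2*cos(pi*beta/32) with 1 <= beta <= 31.
u^15 = (-1)^alpha I and v^32 = (-1)^beta I must agree, so alpha and beta have equal parity.
Enumerate parity-matched pairs: 7*16 odd-odd plus 7*15 even-even gives 217.
components with irreducible characters: 217; plus the single component of reducible (abelian) characters: total 218.

218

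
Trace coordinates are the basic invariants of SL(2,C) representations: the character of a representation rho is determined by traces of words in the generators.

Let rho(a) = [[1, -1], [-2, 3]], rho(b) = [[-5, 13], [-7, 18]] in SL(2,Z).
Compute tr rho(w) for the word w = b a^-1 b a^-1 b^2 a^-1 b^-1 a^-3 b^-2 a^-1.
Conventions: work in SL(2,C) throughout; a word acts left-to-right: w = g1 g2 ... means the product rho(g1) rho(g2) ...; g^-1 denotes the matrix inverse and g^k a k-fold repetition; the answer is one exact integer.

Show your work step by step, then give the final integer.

rho(b) = [[-5, 13], [-7, 18]]
... * rho(a^-1) = [[3, 1], [2, 1]]  ->  [[11, 8], [15, 11]]
... * rho(b) = [[-5, 13], [-7, 18]]  ->  [[-111, 287], [-152, 393]]
... * rho(a^-1) = [[3, 1], [2, 1]]  ->  [[241, 176], [330, 241]]
... * rho(b) = [[-5, 13], [-7, 18]]  ->  [[-2437, 6301], [-3337, 8628]]
... * rho(b) = [[-5, 13], [-7, 18]]  ->  [[-31922, 81737], [-43711, 111923]]
... * rho(a^-1) = [[3, 1], [2, 1]]  ->  [[67708, 49815], [92713, 68212]]
... * rho(b^-1) = [[18, -13], [7, -5]]  ->  [[1567449, -1129279], [2146318, -1546329]]
... * rho(a^-1) = [[3, 1], [2, 1]]  ->  [[2443789, 438170], [3346296, 599989]]
... * rho(a^-1) = [[3, 1], [2, 1]]  ->  [[8207707, 2881959], [11238866, 3946285]]
... * rho(a^-1) = [[3, 1], [2, 1]]  ->  [[30387039, 11089666], [41609168, 15185151]]
... * rho(b^-1) = [[18, -13], [7, -5]]  ->  [[624594364, -450479837], [855261081, -616844939]]
... * rho(b^-1) = [[18, -13], [7, -5]]  ->  [[8089339693, -5867327547], [11076784885, -8034169358]]
... * rho(a^-1) = [[3, 1], [2, 1]]  ->  [[12533363985, 2222012146], [17162015939, 3042615527]]
tr = 12533363985 + 3042615527 = 15575979512

15575979512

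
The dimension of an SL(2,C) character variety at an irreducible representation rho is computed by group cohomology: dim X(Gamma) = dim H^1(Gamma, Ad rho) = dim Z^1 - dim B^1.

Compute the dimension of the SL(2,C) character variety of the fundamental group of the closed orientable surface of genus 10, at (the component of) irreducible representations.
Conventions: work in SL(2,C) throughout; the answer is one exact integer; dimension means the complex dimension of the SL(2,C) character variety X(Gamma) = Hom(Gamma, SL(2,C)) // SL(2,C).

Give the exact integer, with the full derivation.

pi_1 of the closed genus-10 surface has 20 generators bound by the single product-of-commutators relator.
A cocycle assigns one sl_2 vector per generator subject to the relator condition d_2(z) = 0: dim of the unconstrained space is 3*2g = 60.
At an irreducible rho, H^2 = coker(d_2) vanishes (Poincare duality: H^2 is dual to H^0 = invariants = 0), so d_2 is surjective onto sl_2 and dim Z^1 = 60 - 3 = 57.
dim B^1 = 3 (coboundaries, injective at irreducible rho).
Hence dim X = 57 - 3 = 54.

54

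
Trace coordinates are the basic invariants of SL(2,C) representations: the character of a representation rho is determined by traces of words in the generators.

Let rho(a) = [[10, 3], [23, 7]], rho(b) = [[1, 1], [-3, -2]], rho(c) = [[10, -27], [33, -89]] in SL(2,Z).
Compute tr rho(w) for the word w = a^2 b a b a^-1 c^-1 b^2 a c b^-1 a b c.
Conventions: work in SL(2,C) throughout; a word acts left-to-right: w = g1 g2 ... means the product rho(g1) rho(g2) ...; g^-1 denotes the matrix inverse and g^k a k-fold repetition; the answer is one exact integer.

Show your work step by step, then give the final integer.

rho(a) = [[10, 3], [23, 7]]
... * rho(a) = [[10, 3], [23, 7]]  ->  [[169, 51], [391, 118]]
... * rho(b) = [[1, 1], [-3, -2]]  ->  [[16, 67], [37, 155]]
... * rho(a) = [[10, 3], [23, 7]]  ->  [[1701, 517], [3935, 1196]]
... * rho(b) = [[1, 1], [-3, -2]]  ->  [[150, 667], [347, 1543]]
... * rho(a^-1) = [[7, -3], [-23, 10]]  ->  [[-14291, 6220], [-33060, 14389]]
... * rho(c^-1) = [[-89, 27], [-33, 10]]  ->  [[1066639, -323657], [2467503, -748730]]
... * rho(b) = [[1, 1], [-3, -2]]  ->  [[2037610, 1713953], [4713693, 3964963]]
... * rho(b) = [[1, 1], [-3, -2]]  ->  [[-3104249, -1390296], [-7181196, -3216233]]
... * rho(a) = [[10, 3], [23, 7]]  ->  [[-63019298, -19044819], [-145785319, -44057219]]
... * rho(c) = [[10, -27], [33, -89]]  ->  [[-1258672007, 3396509937], [-2911741417, 7857296104]]
... * rho(b^-1) = [[-2, -1], [3, 1]]  ->  [[12706873825, 4655181944], [29395371146, 10769037521]]
... * rho(a) = [[10, 3], [23, 7]]  ->  [[234137922962, 70706895083], [541641574443, 163569376085]]
... * rho(b) = [[1, 1], [-3, -2]]  ->  [[22017237713, 92724132796], [50933446188, 214502822273]]
... * rho(c) = [[10, -27], [33, -89]]  ->  [[3280068759398, -8846913237095], [7587927596889, -20465954229373]]
tr = 3280068759398 + -20465954229373 = -17185885469975

-17185885469975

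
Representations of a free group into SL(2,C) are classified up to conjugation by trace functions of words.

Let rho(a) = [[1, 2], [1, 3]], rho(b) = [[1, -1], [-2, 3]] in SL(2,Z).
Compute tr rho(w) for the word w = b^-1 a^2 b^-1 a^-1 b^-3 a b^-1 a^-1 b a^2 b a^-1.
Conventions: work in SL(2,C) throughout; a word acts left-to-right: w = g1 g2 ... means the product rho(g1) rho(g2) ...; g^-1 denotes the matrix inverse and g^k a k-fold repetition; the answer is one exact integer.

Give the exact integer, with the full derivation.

rho(b^-1) = [[3, 1], [2, 1]]
... * rho(a) = [[1, 2], [1, 3]]  ->  [[4, 9], [3, 7]]
... * rho(a) = [[1, 2], [1, 3]]  ->  [[13, 35], [10, 27]]
... * rho(b^-1) = [[3, 1], [2, 1]]  ->  [[109, 48], [84, 37]]
... * rho(a^-1) = [[3, -2], [-1, 1]]  ->  [[279, -170], [215, -131]]
... * rho(b^-1) = [[3, 1], [2, 1]]  ->  [[497, 109], [383, 84]]
... * rho(b^-1) = [[3, 1], [2, 1]]  ->  [[1709, 606], [1317, 467]]
... * rho(b^-1) = [[3, 1], [2, 1]]  ->  [[6339, 2315], [4885, 1784]]
... * rho(a) = [[1, 2], [1, 3]]  ->  [[8654, 19623], [6669, 15122]]
... * rho(b^-1) = [[3, 1], [2, 1]]  ->  [[65208, 28277], [50251, 21791]]
... * rho(a^-1) = [[3, -2], [-1, 1]]  ->  [[167347, -102139], [128962, -78711]]
... * rho(b) = [[1, -1], [-2, 3]]  ->  [[371625, -473764], [286384, -365095]]
... * rho(a) = [[1, 2], [1, 3]]  ->  [[-102139, -678042], [-78711, -522517]]
... * rho(a) = [[1, 2], [1, 3]]  ->  [[-780181, -2238404], [-601228, -1724973]]
... * rho(b) = [[1, -1], [-2, 3]]  ->  [[3696627, -5935031], [2848718, -4573691]]
... * rho(a^-1) = [[3, -2], [-1, 1]]  ->  [[17024912, -13328285], [13119845, -10271127]]
tr = 17024912 + -10271127 = 6753785

6753785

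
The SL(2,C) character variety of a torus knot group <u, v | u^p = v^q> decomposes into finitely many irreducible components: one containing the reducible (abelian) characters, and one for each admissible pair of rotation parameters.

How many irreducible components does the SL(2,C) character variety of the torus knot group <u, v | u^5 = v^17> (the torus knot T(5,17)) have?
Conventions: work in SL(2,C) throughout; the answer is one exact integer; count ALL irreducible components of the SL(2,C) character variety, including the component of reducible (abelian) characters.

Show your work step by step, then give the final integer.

33

For T(5,17): irreducibility forces the central element u^5 = v^17 to one of +I, -I.
On an irreducible component, tr(u) is locked at 2*cos(pi*alpha/5) for some alpha in 1..4, and tr(v) at 2*cos(pi*beta/17) for some beta in 1..16.
Consistency of u^5 = (-1)^alpha I with v^17 = (-1)^beta I forces alpha = beta (mod 2).
Enumerate parity-matched pairs: 2*8 odd-odd plus 2*8 even-even gives 32.
components with irreducible characters: 32; plus the single component of reducible (abelian) characters: total 33.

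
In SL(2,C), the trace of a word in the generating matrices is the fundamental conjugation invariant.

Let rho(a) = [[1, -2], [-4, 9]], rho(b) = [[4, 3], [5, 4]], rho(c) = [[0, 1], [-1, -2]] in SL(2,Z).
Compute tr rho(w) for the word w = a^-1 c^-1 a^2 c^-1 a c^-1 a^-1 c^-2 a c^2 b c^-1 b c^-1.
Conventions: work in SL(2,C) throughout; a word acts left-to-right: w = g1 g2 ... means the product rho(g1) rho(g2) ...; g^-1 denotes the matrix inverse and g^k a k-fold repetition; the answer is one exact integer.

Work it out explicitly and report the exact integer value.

rho(a^-1) = [[9, 2], [4, 1]]
... * rho(c^-1) = [[-2, -1], [1, 0]]  ->  [[-16, -9], [-7, -4]]
... * rho(a) = [[1, -2], [-4, 9]]  ->  [[20, -49], [9, -22]]
... * rho(a) = [[1, -2], [-4, 9]]  ->  [[216, -481], [97, -216]]
... * rho(c^-1) = [[-2, -1], [1, 0]]  ->  [[-913, -216], [-410, -97]]
... * rho(a) = [[1, -2], [-4, 9]]  ->  [[-49, -118], [-22, -53]]
... * rho(c^-1) = [[-2, -1], [1, 0]]  ->  [[-20, 49], [-9, 22]]
... * rho(a^-1) = [[9, 2], [4, 1]]  ->  [[16, 9], [7, 4]]
... * rho(c^-1) = [[-2, -1], [1, 0]]  ->  [[-23, -16], [-10, -7]]
... * rho(c^-1) = [[-2, -1], [1, 0]]  ->  [[30, 23], [13, 10]]
... * rho(a) = [[1, -2], [-4, 9]]  ->  [[-62, 147], [-27, 64]]
... * rho(c) = [[0, 1], [-1, -2]]  ->  [[-147, -356], [-64, -155]]
... * rho(c) = [[0, 1], [-1, -2]]  ->  [[356, 565], [155, 246]]
... * rho(b) = [[4, 3], [5, 4]]  ->  [[4249, 3328], [1850, 1449]]
... * rho(c^-1) = [[-2, -1], [1, 0]]  ->  [[-5170, -4249], [-2251, -1850]]
... * rho(b) = [[4, 3], [5, 4]]  ->  [[-41925, -32506], [-18254, -14153]]
... * rho(c^-1) = [[-2, -1], [1, 0]]  ->  [[51344, 41925], [22355, 18254]]
tr = 51344 + 18254 = 69598

69598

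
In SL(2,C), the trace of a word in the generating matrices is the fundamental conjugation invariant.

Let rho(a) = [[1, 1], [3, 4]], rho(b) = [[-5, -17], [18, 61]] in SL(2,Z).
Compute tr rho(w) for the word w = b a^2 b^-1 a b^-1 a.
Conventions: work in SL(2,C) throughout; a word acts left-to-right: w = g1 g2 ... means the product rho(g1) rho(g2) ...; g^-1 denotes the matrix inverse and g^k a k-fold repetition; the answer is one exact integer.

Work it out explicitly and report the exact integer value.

4479356

rho(b) = [[-5, -17], [18, 61]]
... * rho(a) = [[1, 1], [3, 4]]  ->  [[-56, -73], [201, 262]]
... * rho(a) = [[1, 1], [3, 4]]  ->  [[-275, -348], [987, 1249]]
... * rho(b^-1) = [[61, 17], [-18, -5]]  ->  [[-10511, -2935], [37725, 10534]]
... * rho(a) = [[1, 1], [3, 4]]  ->  [[-19316, -22251], [69327, 79861]]
... * rho(b^-1) = [[61, 17], [-18, -5]]  ->  [[-777758, -217117], [2791449, 779254]]
... * rho(a) = [[1, 1], [3, 4]]  ->  [[-1429109, -1646226], [5129211, 5908465]]
tr = -1429109 + 5908465 = 4479356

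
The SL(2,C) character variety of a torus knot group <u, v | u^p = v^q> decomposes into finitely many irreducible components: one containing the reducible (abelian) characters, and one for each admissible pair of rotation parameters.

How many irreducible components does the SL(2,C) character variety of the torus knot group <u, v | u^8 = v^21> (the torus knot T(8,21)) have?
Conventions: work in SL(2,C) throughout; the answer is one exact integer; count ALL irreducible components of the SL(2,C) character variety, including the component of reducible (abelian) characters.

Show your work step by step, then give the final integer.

71

For T(8,21): irreducibility forces the central element u^8 = v^21 to one of +I, -I.
On an irreducible component, tr(u) is locked at 2*cos(pi*alpha/8) for some alpha in 1..7, and tr(v) at 2*cos(pi*beta/21) for some beta in 1..20.
Consistency of u^8 = (-1)^alpha I with v^21 = (-1)^beta I forces alpha = beta (mod 2).
count pairs: odd alpha (4 choices) x odd beta (10), plus even alpha (3) x even beta (10): 4*10 + 3*10 = 70.
Total: 70 irreducible-character components + 1 reducible (abelian) component = 71.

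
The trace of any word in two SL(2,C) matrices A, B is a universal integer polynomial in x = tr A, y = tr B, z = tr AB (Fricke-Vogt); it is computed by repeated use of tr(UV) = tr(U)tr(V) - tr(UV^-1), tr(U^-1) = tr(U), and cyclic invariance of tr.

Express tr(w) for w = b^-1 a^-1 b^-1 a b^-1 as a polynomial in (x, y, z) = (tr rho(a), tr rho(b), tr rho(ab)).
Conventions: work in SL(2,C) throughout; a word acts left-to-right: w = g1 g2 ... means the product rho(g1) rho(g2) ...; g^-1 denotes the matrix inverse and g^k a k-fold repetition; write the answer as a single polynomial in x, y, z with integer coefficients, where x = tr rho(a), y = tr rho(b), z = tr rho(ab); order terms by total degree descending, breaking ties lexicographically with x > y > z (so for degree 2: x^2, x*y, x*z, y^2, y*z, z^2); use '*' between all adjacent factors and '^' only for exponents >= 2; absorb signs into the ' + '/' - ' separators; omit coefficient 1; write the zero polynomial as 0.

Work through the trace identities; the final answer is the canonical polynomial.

trace(b^-1 a) = trace(a) * trace(b) - trace(a b) = x*y - z
trace(a b^-2) = trace(b^-1 a) * trace(b) - trace(b^-1 a b) = x*y^2 - y*z - x
apply: trace(b^-1 a b^-2) = trace(a b^-2) * trace(b) - trace(a b^-1) = x*y^3 - y^2*z - 2*x*y + z
trace(a^2) = trace(a) * trace(a) - trace(1) = x^2 - 2
trace(a^2 b) = trace(a) * trace(b a) - trace(b) = x*z - y
trace(b^-1 a^2) = trace(a^2) * trace(b) - trace(a^2 b) = x^2*y - x*z - y
trace(a b^-2 a) = trace(b^-1 a^2) * trace(b) - trace(b^-1 a^2 b) = x^2*y^2 - x*y*z - x^2 - y^2 + 2
trace(a b a b) = trace(b a) * trace(b a) - trace(1) = z^2 - 2
use: trace(a b a b^-1) = trace(a b a) * trace(b) - trace(a b a b) = x*y*z - y^2 - z^2 + 2
use: trace(a b^-2 a b) = trace(a b a b^-1) * trace(b) - trace(a b a) = x*y^2*z - y^3 - y*z^2 - x*z + 3*y
use: trace(b^-1 a b^-2 a) = trace(a b^-2 a) * trace(b) - trace(a b^-2 a b) = x^2*y^3 - 2*x*y^2*z - x^2*y + y*z^2 + x*z - y
apply: trace(b^-1 a^-1 b^-1 a b^-1) = trace(b^-1 a b^-2) * trace(a) - trace(b^-1 a b^-2 a) = x*y^2*z - x^2*y - y*z^2 + y

x*y^2*z - x^2*y - y*z^2 + y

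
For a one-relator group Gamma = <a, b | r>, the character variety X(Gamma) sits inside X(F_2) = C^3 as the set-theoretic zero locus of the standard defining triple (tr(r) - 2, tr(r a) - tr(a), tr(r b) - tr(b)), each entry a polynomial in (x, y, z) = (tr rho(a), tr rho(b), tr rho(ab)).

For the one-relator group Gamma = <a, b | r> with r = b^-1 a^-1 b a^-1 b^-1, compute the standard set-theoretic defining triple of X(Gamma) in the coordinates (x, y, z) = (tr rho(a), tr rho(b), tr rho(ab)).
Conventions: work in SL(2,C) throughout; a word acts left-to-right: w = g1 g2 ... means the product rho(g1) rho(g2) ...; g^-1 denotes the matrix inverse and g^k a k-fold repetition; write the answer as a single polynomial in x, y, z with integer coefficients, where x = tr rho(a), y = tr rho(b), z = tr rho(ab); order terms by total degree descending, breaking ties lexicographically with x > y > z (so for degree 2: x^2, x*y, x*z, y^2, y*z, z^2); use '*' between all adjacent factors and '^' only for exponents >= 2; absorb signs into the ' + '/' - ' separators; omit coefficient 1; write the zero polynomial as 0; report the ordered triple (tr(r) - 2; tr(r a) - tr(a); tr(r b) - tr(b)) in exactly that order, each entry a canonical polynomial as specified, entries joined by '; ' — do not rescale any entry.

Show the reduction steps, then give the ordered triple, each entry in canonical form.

trace(a^-1) = trace(a) = x
trace(b a b) = trace(b) * trace(a b) - trace(a)   [square of b] = y*z - x
use: trace(b a b a) = trace(b a) * trace(b a) - trace(1)   [split at a repeated b] = z^2 - 2
apply: trace(a^-1 b a b) = trace(b a b) * trace(a) - trace(b a b a)   [inverse elimination on a] = x*y*z - x^2 - z^2 + 2
trace(b^-1 a^-1 b a) = trace(a^-1 b a) * trace(b) - trace(a^-1 b a b)   [inverse elimination on b] = -x*y*z + x^2 + y^2 + z^2 - 2
use: trace(b^-1 a^-1 b a^-1) = trace(b^-1 a^-1 b) * trace(a) - trace(b^-1 a^-1 b a)   [inverse elimination on a] = x*y*z - y^2 - z^2 + 2
apply: trace(a^-1 b) = trace(b) * trace(a) - trace(b a)   [inverse elimination on a] = x*y - z
use: trace(a^-1 b a^-1) = trace(a^-1 b) * trace(a) - trace(a^-1 b a)   [inverse elimination on a] = x^2*y - x*z - y
trace(b^-1 a^-1 b a^-1 b^-1) = trace(b^-1 a^-1 b a^-1) * trace(b) - trace(b^-1 a^-1 b a^-1 b)   [inverse elimination on b] = x*y^2*z - x^2*y - y^3 - y*z^2 + x*z + 3*y
apply: trace(b^2) = trace(b) * trace(b) - trace(1) = y^2 - 2
apply: trace(b a^-1 b) = trace(b^2) * trace(a) - trace(b^2 a) = x*y^2 - y*z - x
trace(b a b^2) = trace(b) * trace(b a b) - trace(b a) = y^2*z - x*y - z
use: trace(a b a) = trace(a) * trace(b a) - trace(b) = x*z - y
use: trace(b a b^2 a) = trace(b) * trace(a b a b) - trace(a b a) = y*z^2 - x*z - y
trace(b a^-1 b a b) = trace(b a b^2) * trace(a) - trace(b a b^2 a) = x*y^2*z - x^2*y - y*z^2 + y
trace(b a b a b a) = trace(b a) * trace(b a b a) - trace(b^-1 a^-1)   [split at repeated b] = z^3 - 3*z
trace(b a^-1 b a b a) = trace(b a b a b) * trace(a) - trace(b a b a b a) = x*y*z^2 - x^2*z - z^3 - x*y + 3*z
trace(a b a^-1 b a^-1 b) = trace(b a^-1 b a b) * trace(a) - trace(b a^-1 b a b a) = x^2*y^2*z - x^3*y - 2*x*y*z^2 + x^2*z + z^3 + 2*x*y - 3*z
trace(a^-1 b a^-1 b^-1 a b) = trace(a b a^-1 b a^-1) * trace(b) - trace(a b a^-1 b a^-1 b) = -x^2*y^2*z + x^3*y + x*y^3 + 2*x*y*z^2 - x^2*z - y^2*z - z^3 - 3*x*y + 3*z
trace(b^-1 a^-1 b a^-1 b^-1 a) = trace(a^-1 b a^-1 b^-1 a) * trace(b) - trace(a^-1 b a^-1 b^-1 a b) = x^2*y^2*z - x^3*y - x*y^3 - 2*x*y*z^2 + x^2*z + y^2*z + z^3 + 4*x*y - 3*z
assemble the triple (trace(r) - 2; trace(r a) - x; trace(r b) - y)

x*y^2*z - x^2*y - y^3 - y*z^2 + x*z + 3*y - 2; x^2*y^2*z - x^3*y - x*y^3 - 2*x*y*z^2 + x^2*z + y^2*z + z^3 + 4*x*y - x - 3*z; x*y*z - y^2 - z^2 - y + 2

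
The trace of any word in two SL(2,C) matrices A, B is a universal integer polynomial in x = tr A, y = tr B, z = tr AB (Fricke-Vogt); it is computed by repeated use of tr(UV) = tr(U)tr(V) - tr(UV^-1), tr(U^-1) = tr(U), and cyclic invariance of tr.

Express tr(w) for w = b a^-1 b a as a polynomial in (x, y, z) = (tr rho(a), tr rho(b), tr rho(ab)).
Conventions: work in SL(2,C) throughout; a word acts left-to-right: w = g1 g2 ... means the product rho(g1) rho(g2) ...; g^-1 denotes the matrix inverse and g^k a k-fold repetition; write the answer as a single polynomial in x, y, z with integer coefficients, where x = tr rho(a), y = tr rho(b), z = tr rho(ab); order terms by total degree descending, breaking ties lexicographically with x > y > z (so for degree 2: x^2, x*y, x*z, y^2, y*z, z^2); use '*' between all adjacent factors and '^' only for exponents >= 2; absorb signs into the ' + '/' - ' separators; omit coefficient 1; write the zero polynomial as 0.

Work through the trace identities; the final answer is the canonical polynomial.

next, tr(b a b) = tr(b) tr(a b) - tr(a) = y*z - x
tr(b a b a) = tr(b a) tr(b a) - tr(1)   [split at repeated b] = z^2 - 2
tr(b a^-1 b a) = tr(b a b) tr(a) - tr(b a b a) = x*y*z - x^2 - z^2 + 2

x*y*z - x^2 - z^2 + 2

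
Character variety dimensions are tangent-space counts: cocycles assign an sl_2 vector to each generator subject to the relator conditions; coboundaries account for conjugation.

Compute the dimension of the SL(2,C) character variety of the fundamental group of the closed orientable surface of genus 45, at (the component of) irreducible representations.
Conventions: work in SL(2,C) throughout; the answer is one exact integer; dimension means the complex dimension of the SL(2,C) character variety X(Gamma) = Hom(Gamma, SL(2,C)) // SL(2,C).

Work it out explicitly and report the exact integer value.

The genus-45 surface group: 2g = 90 generators, one relator prod [a_i, b_i].
Before the relator condition, cocycle space has dim 3*90 = 270.
d_2 is surjective at irreducible rho (its cokernel H^2 is dual to H^0 = 0), so dim Z^1 = 270 - 3 = 267.
As always at irreducible rho, dim B^1 = 3.
dim X = dim H^1 = 267 - 3 = 264.

264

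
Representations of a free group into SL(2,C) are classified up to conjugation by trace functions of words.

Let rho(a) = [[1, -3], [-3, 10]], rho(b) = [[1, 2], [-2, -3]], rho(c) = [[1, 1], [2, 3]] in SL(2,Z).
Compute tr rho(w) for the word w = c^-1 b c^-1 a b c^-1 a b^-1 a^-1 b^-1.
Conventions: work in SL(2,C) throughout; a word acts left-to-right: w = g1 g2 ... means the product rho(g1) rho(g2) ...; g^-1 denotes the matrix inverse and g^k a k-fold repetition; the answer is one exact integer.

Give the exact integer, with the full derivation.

rho(c^-1) = [[3, -1], [-2, 1]]
... * rho(b) = [[1, 2], [-2, -3]]  ->  [[5, 9], [-4, -7]]
... * rho(c^-1) = [[3, -1], [-2, 1]]  ->  [[-3, 4], [2, -3]]
... * rho(a) = [[1, -3], [-3, 10]]  ->  [[-15, 49], [11, -36]]
... * rho(b) = [[1, 2], [-2, -3]]  ->  [[-113, -177], [83, 130]]
... * rho(c^-1) = [[3, -1], [-2, 1]]  ->  [[15, -64], [-11, 47]]
... * rho(a) = [[1, -3], [-3, 10]]  ->  [[207, -685], [-152, 503]]
... * rho(b^-1) = [[-3, -2], [2, 1]]  ->  [[-1991, -1099], [1462, 807]]
... * rho(a^-1) = [[10, 3], [3, 1]]  ->  [[-23207, -7072], [17041, 5193]]
... * rho(b^-1) = [[-3, -2], [2, 1]]  ->  [[55477, 39342], [-40737, -28889]]
tr = 55477 + -28889 = 26588

26588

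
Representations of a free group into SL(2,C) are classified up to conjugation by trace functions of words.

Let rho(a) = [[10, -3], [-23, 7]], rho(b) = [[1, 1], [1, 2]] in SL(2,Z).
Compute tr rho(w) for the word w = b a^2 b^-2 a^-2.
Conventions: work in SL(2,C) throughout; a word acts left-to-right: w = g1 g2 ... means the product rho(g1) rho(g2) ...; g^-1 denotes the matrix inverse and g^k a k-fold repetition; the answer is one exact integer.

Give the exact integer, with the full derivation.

rho(b) = [[1, 1], [1, 2]]
... * rho(a) = [[10, -3], [-23, 7]]  ->  [[-13, 4], [-36, 11]]
... * rho(a) = [[10, -3], [-23, 7]]  ->  [[-222, 67], [-613, 185]]
... * rho(b^-1) = [[2, -1], [-1, 1]]  ->  [[-511, 289], [-1411, 798]]
... * rho(b^-1) = [[2, -1], [-1, 1]]  ->  [[-1311, 800], [-3620, 2209]]
... * rho(a^-1) = [[7, 3], [23, 10]]  ->  [[9223, 4067], [25467, 11230]]
... * rho(a^-1) = [[7, 3], [23, 10]]  ->  [[158102, 68339], [436559, 188701]]
tr = 158102 + 188701 = 346803

346803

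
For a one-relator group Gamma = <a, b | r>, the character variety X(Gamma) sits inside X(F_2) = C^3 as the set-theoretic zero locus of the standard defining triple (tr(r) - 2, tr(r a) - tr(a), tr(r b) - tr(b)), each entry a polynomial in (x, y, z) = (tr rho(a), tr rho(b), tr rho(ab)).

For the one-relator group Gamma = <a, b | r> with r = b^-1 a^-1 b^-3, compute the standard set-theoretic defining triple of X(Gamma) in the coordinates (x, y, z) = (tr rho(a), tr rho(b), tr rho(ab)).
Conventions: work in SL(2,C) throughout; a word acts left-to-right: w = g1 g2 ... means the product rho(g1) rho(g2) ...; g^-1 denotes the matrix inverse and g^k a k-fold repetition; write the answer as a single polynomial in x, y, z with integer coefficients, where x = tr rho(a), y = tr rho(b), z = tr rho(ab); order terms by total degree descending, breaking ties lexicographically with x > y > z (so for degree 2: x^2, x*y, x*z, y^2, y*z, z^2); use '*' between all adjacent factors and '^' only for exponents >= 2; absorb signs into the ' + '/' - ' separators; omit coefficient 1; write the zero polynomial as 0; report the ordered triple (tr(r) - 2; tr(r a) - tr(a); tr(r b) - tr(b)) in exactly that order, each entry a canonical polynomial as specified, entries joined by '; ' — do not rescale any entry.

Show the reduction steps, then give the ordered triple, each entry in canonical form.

y^3*z - x*y^2 - 2*y*z + x - 2; x*y^3*z - x^2*y^2 - y^2*z^2 - x*y*z + x^2 + y^2 + z^2 - x - 2; y^2*z - x*y - y - z

tr(b^-1) = tr(b) = y
tr(b^-2) = tr(b^-1) * tr(b) - tr(1)  (eliminate b^-1) = y^2 - 2
tr(b^-3) = tr(b^-2) * tr(b) - tr(b^-1)  (eliminate b^-1) = y^3 - 3*y
tr(b^-4) = tr(b^-3) * tr(b) - tr(b^-2)  (eliminate b^-1) = y^4 - 4*y^2 + 2
next, tr(b^-1 a) = tr(a) * tr(b) - tr(a b)  (eliminate b^-1) = x*y - z
tr(b^-1 a b^-1) = tr(b^-1 a) * tr(b) - tr(b^-1 a b)  (eliminate b^-1) = x*y^2 - y*z - x
next, tr(b^-2 a b^-1) = tr(b^-1 a b^-1) * tr(b) - tr(b^-1 a)  (eliminate b^-1) = x*y^3 - y^2*z - 2*x*y + z
next, tr(b^-4 a) = tr(b^-2 a b^-1) * tr(b) - tr(b^-2 a)  (eliminate b^-1) = x*y^4 - y^3*z - 3*x*y^2 + 2*y*z + x
tr(b^-1 a^-1 b^-3) = tr(b^-4) * tr(a) - tr(b^-4 a)  (eliminate a^-1) = y^3*z - x*y^2 - 2*y*z + x
and tr(a^2) = tr(a) * tr(a) - tr(1) = x^2 - 2
tr(a^2 b) = tr(a) * tr(b a) - tr(b) = x*z - y
tr(a^2 b^-1) = tr(a^2) * tr(b) - tr(a^2 b) = x^2*y - x*z - y
and tr(a b^-2 a) = tr(a^2 b^-1) * tr(b) - tr(a^2) = x^2*y^2 - x*y*z - x^2 - y^2 + 2
tr(a b a b) = tr(b a) * tr(b a) - tr(1) = z^2 - 2
tr(a b a b^-1) = tr(a b a) * tr(b) - tr(a b a b) = x*y*z - y^2 - z^2 + 2
tr(a b^-2 a b) = tr(a b a b^-1) * tr(b) - tr(a b a) = x*y^2*z - y^3 - y*z^2 - x*z + 3*y
next, tr(b^-1 a b^-1 a b^-1) = tr(a b^-2 a) * tr(b) - tr(a b^-2 a b) = x^2*y^3 - 2*x*y^2*z - x^2*y + y*z^2 + x*z - y
next, tr(b^-1 a b^-1 a) = tr(a b^-1 a) * tr(b) - tr(a b^-1 a b) = x^2*y^2 - 2*x*y*z + z^2 - 2
tr(b^-3 a b^-1 a) = tr(b^-1 a b^-1 a b^-1) * tr(b) - tr(b^-1 a b^-1 a) = x^2*y^4 - 2*x*y^3*z - 2*x^2*y^2 + y^2*z^2 + 3*x*y*z - y^2 - z^2 + 2
next, tr(b^-1 a^-1 b^-3 a) = tr(b^-3 a b^-1) * tr(a) - tr(b^-3 a b^-1 a) = x*y^3*z - x^2*y^2 - y^2*z^2 - x*y*z + x^2 + y^2 + z^2 - 2
tr(a^-1 b^-2) = tr(a^-1 b^-1) * tr(b) - tr(a^-1) = y*z - x
tr(b^-1 a^-1 b^-2) = tr(a^-1 b^-2) * tr(b) - tr(a^-1 b^-1) = y^2*z - x*y - z
assemble the triple (tr(r) - 2; tr(r a) - x; tr(r b) - y)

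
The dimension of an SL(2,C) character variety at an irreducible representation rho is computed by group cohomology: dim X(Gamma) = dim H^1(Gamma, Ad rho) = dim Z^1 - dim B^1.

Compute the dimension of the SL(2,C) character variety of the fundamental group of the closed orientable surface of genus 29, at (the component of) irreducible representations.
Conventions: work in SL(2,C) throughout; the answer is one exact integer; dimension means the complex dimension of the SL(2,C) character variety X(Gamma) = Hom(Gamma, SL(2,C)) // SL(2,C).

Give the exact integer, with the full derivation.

168

Gamma = pi_1(Sigma_29) = < a_1, b_1, ..., a_29, b_29 | prod [a_i, b_i] > has 2g = 58 generators and 1 relator.
Before the relator condition, cocycle space has dim 3*58 = 174.
At an irreducible rho, H^2 = coker(d_2) vanishes (Poincare duality: H^2 is dual to H^0 = invariants = 0), so d_2 is surjective onto sl_2 and dim Z^1 = 174 - 3 = 171.
Coboundaries contribute dim B^1 = 3 (injective at irreducible rho).
dim X = dim H^1 = 171 - 3 = 168.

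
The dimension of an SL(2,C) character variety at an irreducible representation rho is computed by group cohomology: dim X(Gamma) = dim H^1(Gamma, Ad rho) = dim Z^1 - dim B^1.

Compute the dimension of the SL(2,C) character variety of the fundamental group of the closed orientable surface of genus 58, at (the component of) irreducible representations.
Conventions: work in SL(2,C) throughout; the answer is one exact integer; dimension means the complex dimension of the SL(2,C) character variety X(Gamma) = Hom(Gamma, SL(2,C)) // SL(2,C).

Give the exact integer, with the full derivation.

342

The genus-58 surface group: 2g = 116 generators, one relator prod [a_i, b_i].
Unconstrained cocycle data is one sl_2 vector per generator (348 dimensions), cut by the relator condition d_2(z) = 0.
d_2 is surjective at irreducible rho (its cokernel H^2 is dual to H^0 = 0), so dim Z^1 = 348 - 3 = 345.
dim B^1 = 3 (coboundaries, injective at irreducible rho).
Hence dim X = 345 - 3 = 342.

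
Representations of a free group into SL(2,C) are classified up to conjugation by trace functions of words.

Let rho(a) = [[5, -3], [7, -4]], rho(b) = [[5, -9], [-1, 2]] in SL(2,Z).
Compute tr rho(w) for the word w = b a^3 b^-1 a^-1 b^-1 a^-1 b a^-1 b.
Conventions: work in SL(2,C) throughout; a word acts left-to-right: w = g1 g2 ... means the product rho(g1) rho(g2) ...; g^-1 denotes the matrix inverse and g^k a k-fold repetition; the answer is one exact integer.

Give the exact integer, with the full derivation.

rho(b) = [[5, -9], [-1, 2]]
... * rho(a) = [[5, -3], [7, -4]]  ->  [[-38, 21], [9, -5]]
... * rho(a) = [[5, -3], [7, -4]]  ->  [[-43, 30], [10, -7]]
... * rho(a) = [[5, -3], [7, -4]]  ->  [[-5, 9], [1, -2]]
... * rho(b^-1) = [[2, 9], [1, 5]]  ->  [[-1, 0], [0, -1]]
... * rho(a^-1) = [[-4, 3], [-7, 5]]  ->  [[4, -3], [7, -5]]
... * rho(b^-1) = [[2, 9], [1, 5]]  ->  [[5, 21], [9, 38]]
... * rho(a^-1) = [[-4, 3], [-7, 5]]  ->  [[-167, 120], [-302, 217]]
... * rho(b) = [[5, -9], [-1, 2]]  ->  [[-955, 1743], [-1727, 3152]]
... * rho(a^-1) = [[-4, 3], [-7, 5]]  ->  [[-8381, 5850], [-15156, 10579]]
... * rho(b) = [[5, -9], [-1, 2]]  ->  [[-47755, 87129], [-86359, 157562]]
tr = -47755 + 157562 = 109807

109807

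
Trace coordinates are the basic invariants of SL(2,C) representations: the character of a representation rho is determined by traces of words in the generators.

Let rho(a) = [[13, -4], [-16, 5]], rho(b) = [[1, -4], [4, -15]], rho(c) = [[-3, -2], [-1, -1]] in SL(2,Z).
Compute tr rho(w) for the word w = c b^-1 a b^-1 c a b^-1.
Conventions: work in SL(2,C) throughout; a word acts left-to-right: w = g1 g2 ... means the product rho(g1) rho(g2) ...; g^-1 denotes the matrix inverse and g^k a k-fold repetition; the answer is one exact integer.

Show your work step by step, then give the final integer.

rho(c) = [[-3, -2], [-1, -1]]
... * rho(b^-1) = [[-15, 4], [-4, 1]]  ->  [[53, -14], [19, -5]]
... * rho(a) = [[13, -4], [-16, 5]]  ->  [[913, -282], [327, -101]]
... * rho(b^-1) = [[-15, 4], [-4, 1]]  ->  [[-12567, 3370], [-4501, 1207]]
... * rho(c) = [[-3, -2], [-1, -1]]  ->  [[34331, 21764], [12296, 7795]]
... * rho(a) = [[13, -4], [-16, 5]]  ->  [[98079, -28504], [35128, -10209]]
... * rho(b^-1) = [[-15, 4], [-4, 1]]  ->  [[-1357169, 363812], [-486084, 130303]]
tr = -1357169 + 130303 = -1226866

-1226866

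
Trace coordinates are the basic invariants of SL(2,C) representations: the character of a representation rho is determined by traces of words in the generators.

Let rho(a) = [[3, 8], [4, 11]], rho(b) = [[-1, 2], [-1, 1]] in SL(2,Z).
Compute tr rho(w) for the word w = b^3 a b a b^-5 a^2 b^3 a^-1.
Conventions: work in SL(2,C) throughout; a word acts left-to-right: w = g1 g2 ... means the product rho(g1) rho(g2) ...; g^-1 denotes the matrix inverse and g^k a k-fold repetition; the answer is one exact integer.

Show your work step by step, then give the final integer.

226674

rho(b) = [[-1, 2], [-1, 1]]
... * rho(b) = [[-1, 2], [-1, 1]]  ->  [[-1, 0], [0, -1]]
... * rho(b) = [[-1, 2], [-1, 1]]  ->  [[1, -2], [1, -1]]
... * rho(a) = [[3, 8], [4, 11]]  ->  [[-5, -14], [-1, -3]]
... * rho(b) = [[-1, 2], [-1, 1]]  ->  [[19, -24], [4, -5]]
... * rho(a) = [[3, 8], [4, 11]]  ->  [[-39, -112], [-8, -23]]
... * rho(b^-1) = [[1, -2], [1, -1]]  ->  [[-151, 190], [-31, 39]]
... * rho(b^-1) = [[1, -2], [1, -1]]  ->  [[39, 112], [8, 23]]
... * rho(b^-1) = [[1, -2], [1, -1]]  ->  [[151, -190], [31, -39]]
... * rho(b^-1) = [[1, -2], [1, -1]]  ->  [[-39, -112], [-8, -23]]
... * rho(b^-1) = [[1, -2], [1, -1]]  ->  [[-151, 190], [-31, 39]]
... * rho(a) = [[3, 8], [4, 11]]  ->  [[307, 882], [63, 181]]
... * rho(a) = [[3, 8], [4, 11]]  ->  [[4449, 12158], [913, 2495]]
... * rho(b) = [[-1, 2], [-1, 1]]  ->  [[-16607, 21056], [-3408, 4321]]
... * rho(b) = [[-1, 2], [-1, 1]]  ->  [[-4449, -12158], [-913, -2495]]
... * rho(b) = [[-1, 2], [-1, 1]]  ->  [[16607, -21056], [3408, -4321]]
... * rho(a^-1) = [[11, -8], [-4, 3]]  ->  [[266901, -196024], [54772, -40227]]
tr = 266901 + -40227 = 226674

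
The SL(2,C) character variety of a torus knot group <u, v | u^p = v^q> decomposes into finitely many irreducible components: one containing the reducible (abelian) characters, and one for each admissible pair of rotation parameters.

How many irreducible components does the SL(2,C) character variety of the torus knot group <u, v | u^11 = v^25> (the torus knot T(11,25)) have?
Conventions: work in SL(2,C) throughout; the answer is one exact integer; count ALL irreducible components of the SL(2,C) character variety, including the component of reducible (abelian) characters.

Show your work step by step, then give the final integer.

121

Gamma = < u, v | u^11 = v^25 > (torus knot T(11,25)); the central element u^11 = v^25 acts as +I or -I in any irreducible SL(2,C) representation.
This locks tr(u) to 2*cos(pi*alpha/11), alpha in 1..10, and tr(v) to 2*cos(pi*beta/25), beta in 1..24, on each component of irreducible characters.
u^11 = (-1)^alpha I and v^25 = (-1)^beta I must agree, so alpha and beta have equal parity.
count pairs: odd alpha (5 choices) x odd beta (12), plus even alpha (5) x even beta (12): 5*12 + 5*12 = 120.
That is 120 components of irreducible characters, and with the reducible (abelian) component the total is 121.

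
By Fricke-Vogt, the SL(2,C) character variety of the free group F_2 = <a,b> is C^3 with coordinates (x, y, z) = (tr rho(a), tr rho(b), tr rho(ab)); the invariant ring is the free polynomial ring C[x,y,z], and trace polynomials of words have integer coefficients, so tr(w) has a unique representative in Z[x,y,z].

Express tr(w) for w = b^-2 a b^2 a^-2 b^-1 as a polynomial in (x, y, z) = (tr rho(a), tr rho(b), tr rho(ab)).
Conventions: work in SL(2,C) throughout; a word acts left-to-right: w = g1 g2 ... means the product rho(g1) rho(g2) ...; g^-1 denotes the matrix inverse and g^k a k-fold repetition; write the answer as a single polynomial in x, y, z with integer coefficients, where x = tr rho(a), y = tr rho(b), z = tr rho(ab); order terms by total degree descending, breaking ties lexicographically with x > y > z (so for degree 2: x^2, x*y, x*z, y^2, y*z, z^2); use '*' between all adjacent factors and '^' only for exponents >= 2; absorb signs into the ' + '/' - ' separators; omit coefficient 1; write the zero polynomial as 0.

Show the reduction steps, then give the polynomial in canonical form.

-x^2*y^4*z + x^3*y^3 + x*y^5 + x*y^3*z^2 + x^2*y^2*z - x^3*y - 5*x*y^3 - x*y*z^2 + 4*x*y + z

apply: tr(a^2 b) = tr(a) tr(b a) - tr(b) = x*z - y
use: tr(a^2) = tr(a) tr(a) - tr(1) = x^2 - 2
tr(a b^2 a) = tr(b) tr(a^2 b) - tr(a^2) = x*y*z - x^2 - y^2 + 2
tr(a b a b) = tr(b a) tr(b a) - tr(1) = z^2 - 2
tr(a b^2 a b) = tr(b) tr(a b a b) - tr(a b a) = y*z^2 - x*z - y
use: tr(b^-1 a b^2 a) = tr(a b^2 a) tr(b) - tr(a b^2 a b) = x*y^2*z - x^2*y - y^3 - y*z^2 + x*z + 3*y
tr(a b^2 a^-1 b^-1) = tr(b^-1 a b^2) tr(a) - tr(b^-1 a b^2 a) = -x*y^2*z + x^2*y + y^3 + y*z^2 - 3*y
tr(b^2) = tr(b) tr(b) - tr(1) = y^2 - 2
apply: tr(a b^2 a^-1 b^-2) = tr(a b^2 a^-1 b^-1) tr(b) - tr(a b^2 a^-1) = -x*y^3*z + x^2*y^2 + y^4 + y^2*z^2 - 4*y^2 + 2
use: tr(a^-1 b^-3 a b^2) = tr(a b^2 a^-1 b^-2) tr(b) - tr(a b^2 a^-1 b^-1) = -x*y^4*z + x^2*y^3 + y^5 + y^3*z^2 + x*y^2*z - x^2*y - 5*y^3 - y*z^2 + 5*y
use: tr(b^-1 a) = tr(a) tr(b) - tr(a b) = x*y - z
apply: tr(b^-2 a b^2 a^-2 b^-1) = tr(a^-1 b^-3 a b^2) tr(a) - tr(a^-1 b^-3 a b^2 a) = -x^2*y^4*z + x^3*y^3 + x*y^5 + x*y^3*z^2 + x^2*y^2*z - x^3*y - 5*x*y^3 - x*y*z^2 + 4*x*y + z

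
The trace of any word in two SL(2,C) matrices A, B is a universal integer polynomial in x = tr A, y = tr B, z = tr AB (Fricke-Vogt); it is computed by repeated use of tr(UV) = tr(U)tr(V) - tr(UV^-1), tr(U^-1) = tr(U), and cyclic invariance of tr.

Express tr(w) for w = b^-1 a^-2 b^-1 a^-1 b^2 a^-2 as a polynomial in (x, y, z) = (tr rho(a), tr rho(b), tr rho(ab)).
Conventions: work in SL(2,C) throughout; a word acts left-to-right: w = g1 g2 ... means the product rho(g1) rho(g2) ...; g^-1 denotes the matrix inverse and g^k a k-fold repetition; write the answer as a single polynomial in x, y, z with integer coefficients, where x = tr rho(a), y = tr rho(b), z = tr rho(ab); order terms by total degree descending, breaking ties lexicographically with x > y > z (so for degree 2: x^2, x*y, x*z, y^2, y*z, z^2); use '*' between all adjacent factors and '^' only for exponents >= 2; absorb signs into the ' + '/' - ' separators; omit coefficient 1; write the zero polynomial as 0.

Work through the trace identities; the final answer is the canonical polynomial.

x^3*y^2*z^2 - 2*x^2*y^3*z - x^2*y*z^3 - x^3*z^2 + x*y^4 + x*y^2*z^2 + 3*x^2*y*z - 3*x*y^2 + x*z^2 + x

and trace(b^2) = trace(b)*trace(b) - trace(1)   [square of b] = y^2 - 2
and trace(b^2 a) = trace(b)*trace(a b) - trace(a)   [square of b] = y*z - x
trace(b^2 a^-1) = trace(b^2)*trace(a) - trace(b^2 a)   [inverse elimination on a] = x*y^2 - y*z - x
next, trace(a^-2 b^2) = trace(b^2 a^-1)*trace(a) - trace(b^2)   [inverse elimination on a] = x^2*y^2 - x*y*z - x^2 - y^2 + 2
and trace(b^2 a^-3) = trace(a^-2 b^2)*trace(a) - trace(a^-2 b^2 a)   [inverse elimination on a] = x^3*y^2 - x^2*y*z - x^3 - 2*x*y^2 + y*z + 3*x
trace(a^-2 b^2 a^-2) = trace(b^2 a^-3)*trace(a) - trace(b^2 a^-2)   [inverse elimination on a] = x^4*y^2 - x^3*y*z - x^4 - 3*x^2*y^2 + 2*x*y*z + 4*x^2 + y^2 - 2
next, trace(b^3) = trace(b)*trace(b^2) - trace(b)   [square of b] = y^3 - 3*y
and trace(b^3 a) = trace(b)*trace(b a b) - trace(b a)   [square of b] = y^2*z - x*y - z
trace(b^2 a^-1 b) = trace(b^3)*trace(a) - trace(b^3 a)   [inverse elimination on a] = x*y^3 - y^2*z - 2*x*y + z
next, trace(a b a b) = trace(b a)*trace(b a) - trace(1)   [split at a repeated b] = z^2 - 2
trace(a b a) = trace(a)*trace(b a) - trace(b)   [square of a] = x*z - y
trace(b a b^2 a) = trace(b)*trace(a b a b) - trace(a b a)   [square of b] = y*z^2 - x*z - y
trace(b^2 a^-1 b a) = trace(b a b^2)*trace(a) - trace(b a b^2 a)   [inverse elimination on a] = x*y^2*z - x^2*y - y*z^2 + y
and trace(a^-1 b a^-1 b^2) = trace(b^2 a^-1 b)*trace(a) - trace(b^2 a^-1 b a)   [inverse elimination on a] = x^2*y^3 - 2*x*y^2*z - x^2*y + y*z^2 + x*z - y
and trace(b^2 a^-2 b a^-1) = trace(a^-1 b a^-1 b^2)*trace(a) - trace(a^-1 b a^-1 b^2 a)   [inverse elimination on a] = x^3*y^3 - 2*x^2*y^2*z - x^3*y - x*y^3 + x*y*z^2 + x^2*z + y^2*z + x*y - z
trace(b^2 a^-2 b) = trace(b^3 a^-1)*trace(a) - trace(b^3)   [inverse elimination on a] = x^2*y^3 - x*y^2*z - 2*x^2*y - y^3 + x*z + 3*y
next, trace(a^-2 b^2 a^-2 b) = trace(b^2 a^-2 b a^-1)*trace(a) - trace(b^2 a^-2 b)   [inverse elimination on a] = x^4*y^3 - 2*x^3*y^2*z - x^4*y - 2*x^2*y^3 + x^2*y*z^2 + x^3*z + 2*x*y^2*z + 3*x^2*y + y^3 - 2*x*z - 3*y
trace(a^-1 b^2 a^-2 b^-1 a^-1) = trace(a^-2 b^2 a^-2)*trace(b) - trace(a^-2 b^2 a^-2 b)   [inverse elimination on b] = x^3*y^2*z - x^2*y^3 - x^2*y*z^2 - x^3*z + x^2*y + 2*x*z + y
next, trace(a b a^-1 b) = trace(b a b)*trace(a) - trace(b a b a)   [inverse elimination on a] = x*y*z - x^2 - z^2 + 2
next, trace(a^2) = trace(a)*trace(a) - trace(1)   [square of a] = x^2 - 2
next, trace(b a^2 b) = trace(b)*trace(a^2 b) - trace(a^2)   [square of b] = x*y*z - x^2 - y^2 + 2
trace(b^2 a^2 b) = trace(b)*trace(b a^2 b) - trace(b a^2)   [square of b] = x*y^2*z - x^2*y - y^3 - x*z + 3*y
and trace(b^2 a^2 b a) = trace(a)*trace(b a b^2 a) - trace(b a b^2)   [square of a] = x*y*z^2 - x^2*z - y^2*z + z
trace(a b a^-1 b^2 a) = trace(b^2 a^2 b)*trace(a) - trace(b^2 a^2 b a)   [inverse elimination on a] = x^2*y^2*z - x^3*y - x*y^3 - x*y*z^2 + y^2*z + 3*x*y - z
trace(b^2 a b a b) = trace(b)*trace(a b a b^2) - trace(a b a b)   [square of b] = y^2*z^2 - x*y*z - y^2 - z^2 + 2
next, trace(a b a b a b) = trace(b a b a)*trace(b a) - trace(a b)   [split at a repeated b] = z^3 - 3*z
trace(a b a b a) = trace(a)*trace(b a b a) - trace(b a b)   [square of a] = x*z^2 - y*z - x
next, trace(b^2 a b a b a) = trace(b)*trace(a b a b a b) - trace(a b a b a)   [square of b] = y*z^3 - x*z^2 - 2*y*z + x
next, trace(a b a^-1 b^2 a b) = trace(b^2 a b a b)*trace(a) - trace(b^2 a b a b a)   [inverse elimination on a] = x*y^2*z^2 - x^2*y*z - y*z^3 - x*y^2 + 2*y*z + x
and trace(b^-1 a b a^-1 b^2 a) = trace(a b a^-1 b^2 a)*trace(b) - trace(a b a^-1 b^2 a b)   [inverse elimination on b] = x^2*y^3*z - x^3*y^2 - x*y^4 - 2*x*y^2*z^2 + x^2*y*z + y^3*z + y*z^3 + 4*x*y^2 - 3*y*z - x
trace(b a^-1 b^2 a^-1 b^-1 a) = trace(b^-1 a b a^-1 b^2)*trace(a) - trace(b^-1 a b a^-1 b^2 a)   [inverse elimination on a] = -x^2*y^3*z + x^3*y^2 + x*y^4 + 2*x*y^2*z^2 - y^3*z - y*z^3 - x^3 - 4*x*y^2 - x*z^2 + 3*y*z + 3*x
next, trace(b^-1 a^-1 b a^-1 b^2 a^-1) = trace(b a^-1 b^2 a^-1 b^-1)*trace(a) - trace(b a^-1 b^2 a^-1 b^-1 a)   [inverse elimination on a] = x^2*y^3*z - x*y^4 - 2*x*y^2*z^2 - x^2*y*z + y^3*z + y*z^3 + 3*x*y^2 + x*z^2 - 3*y*z - x
trace(a^-1 b a^-1 b) = trace(b a^-1 b)*trace(a) - trace(b a^-1 b a)   [inverse elimination on a] = x^2*y^2 - 2*x*y*z + z^2 - 2
and trace(a^-1 b^2 a^-2 b^-1 a^-1 b) = trace(b^-1 a^-1 b a^-1 b^2 a^-1)*trace(a) - trace(b^-1 a^-1 b a^-1 b^2)   [inverse elimination on a] = x^3*y^3*z - x^2*y^4 - 2*x^2*y^2*z^2 - x^3*y*z + x*y^3*z + x*y*z^3 + 2*x^2*y^2 + x^2*z^2 - x*y*z - x^2 - z^2 + 2
trace(b^-1 a^-1 b^2 a^-2 b^-1 a^-1) = trace(a^-1 b^2 a^-2 b^-1 a^-1)*trace(b) - trace(a^-1 b^2 a^-2 b^-1 a^-1 b)   [inverse elimination on b] = x^2*y^2*z^2 - x*y^3*z - x*y*z^3 - x^2*y^2 - x^2*z^2 + 3*x*y*z + x^2 + y^2 + z^2 - 2
trace(b^-1 a b^2 a^-1) = trace(a b^2 a^-1)*trace(b) - trace(a b^2 a^-1 b)   [inverse elimination on b] = -x*y^2*z + x^2*y + y^3 + y*z^2 - 3*y
and trace(b^-1 a b^2 a^-2) = trace(b^-1 a b^2 a^-1)*trace(a) - trace(b^-1 a b^2)   [inverse elimination on a] = -x^2*y^2*z + x^3*y + x*y^3 + x*y*z^2 - 3*x*y - z
next, trace(b^2 a^-2 b^-2 a) = trace(b^-1 a b^2 a^-2)*trace(b) - trace(b^-1 a b^2 a^-2 b)   [inverse elimination on b] = -x^2*y^3*z + x^3*y^2 + x*y^4 + x*y^2*z^2 - 4*x*y^2 + x
trace(b^-1 a^-1 b^2 a^-2 b^-1) = trace(b^2 a^-2 b^-2)*trace(a) - trace(b^2 a^-2 b^-2 a)   [inverse elimination on a] = x^2*y^3*z - x^3*y^2 - x*y^4 - x*y^2*z^2 + x^3 + 4*x*y^2 - 3*x
trace(b^-1 a^-2 b^-1 a^-1 b^2 a^-2) = trace(b^-1 a^-1 b^2 a^-2 b^-1 a^-1)*trace(a) - trace(b^-1 a^-1 b^2 a^-2 b^-1)   [inverse elimination on a] = x^3*y^2*z^2 - 2*x^2*y^3*z - x^2*y*z^3 - x^3*z^2 + x*y^4 + x*y^2*z^2 + 3*x^2*y*z - 3*x*y^2 + x*z^2 + x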